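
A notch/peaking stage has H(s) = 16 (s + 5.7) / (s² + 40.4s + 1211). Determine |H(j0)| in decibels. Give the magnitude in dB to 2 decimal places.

H(0) = 16 × 5.7 / 1211 = 0.07531
20 log₁₀(0.07531) = -22.463 dB

-22.46 dB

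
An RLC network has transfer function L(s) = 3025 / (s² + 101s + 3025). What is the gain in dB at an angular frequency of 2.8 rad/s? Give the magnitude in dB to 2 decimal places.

|(j2.8)² + 101(j2.8) + 3025| = |3017.2 + j282.8| = 3030
|L(j2.8)| = 3025 / 3030 = 0.99822
20 log₁₀(0.99822) = -0.015 dB

-0.02 dB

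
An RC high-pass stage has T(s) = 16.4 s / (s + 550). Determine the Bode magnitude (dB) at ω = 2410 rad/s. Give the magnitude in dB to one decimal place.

|j2410| = 2410
|j2410 + 550| = √(2410² + 550²) = 2472
|T(j2410)| = 16.4 × 2410 / 2472 = 15.989
20 log₁₀(15.989) = 24.08 dB

24.1 dB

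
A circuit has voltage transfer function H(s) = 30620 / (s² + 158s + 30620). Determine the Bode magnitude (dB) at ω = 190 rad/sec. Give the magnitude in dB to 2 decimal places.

0.03 dB

|(j190)² + 158(j190) + 30620| = |-5480 + j30020| = 3.052e+04
|H(j190)| = 30620 / 3.052e+04 = 1.0034
20 log₁₀(1.0034) = 0.030 dB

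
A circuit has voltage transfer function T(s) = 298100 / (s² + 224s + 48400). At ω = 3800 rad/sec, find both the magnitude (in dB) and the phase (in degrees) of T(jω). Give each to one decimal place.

|T| = -33.7 dB, ∠T = -176.6 deg

|(j3800)² + 224(j3800) + 48400| = |-1.4392e+07 + j8.512e+05| = 1.442e+07
|T(j3800)| = 298100 / 1.442e+07 = 0.020677
20 log₁₀(0.020677) = -33.69 dB
∠[(j3800)² + 224(j3800) + 48400] = ∠[-1.4392e+07 + j8.512e+05] = 176.62°
∠T(j3800) = −176.62° = -176.62°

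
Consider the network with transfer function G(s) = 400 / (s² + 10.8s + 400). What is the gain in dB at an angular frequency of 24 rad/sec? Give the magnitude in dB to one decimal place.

2.1 dB

|(j24)² + 10.8(j24) + 400| = |-176 + j259.2| = 313.3
|G(j24)| = 400 / 313.3 = 1.2767
20 log₁₀(1.2767) = 2.12 dB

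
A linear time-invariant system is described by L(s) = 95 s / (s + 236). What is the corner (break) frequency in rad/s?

236 rad/s

The single real pole at s = −236 gives a corner at ω = 236 rad/s.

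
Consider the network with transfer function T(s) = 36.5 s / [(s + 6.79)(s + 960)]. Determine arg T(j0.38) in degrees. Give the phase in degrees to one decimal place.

∠(j0.38) = 90.00°
∠(j0.38 + 6.79) = arctan(0.38/6.79) = 3.20°
∠(j0.38 + 960) = arctan(0.38/960) = 0.02°
∠T(j0.38) = 90.00° − (3.20° + 0.02°) = 86.77°

86.8°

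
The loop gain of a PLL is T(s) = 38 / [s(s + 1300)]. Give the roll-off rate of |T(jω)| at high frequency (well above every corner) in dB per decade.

With 0 zeros and 2 poles, the high-frequency asymptotic slope is 20 × (0 − 2) = -40 dB/decade.

-40 dB/decade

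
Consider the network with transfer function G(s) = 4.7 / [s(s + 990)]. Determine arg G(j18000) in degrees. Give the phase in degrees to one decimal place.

∠(j18000 + 990) = arctan(18000/990) = 86.85°
∠(j18000) = 90.00°
∠G(j18000) = − (86.85° + 90.00°) = -176.85°

-176.9°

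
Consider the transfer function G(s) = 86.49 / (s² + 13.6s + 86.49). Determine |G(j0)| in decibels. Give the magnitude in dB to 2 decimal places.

G(0) = 86.49 / 86.49 = 1
20 log₁₀(1) = 0.000 dB

0.00 dB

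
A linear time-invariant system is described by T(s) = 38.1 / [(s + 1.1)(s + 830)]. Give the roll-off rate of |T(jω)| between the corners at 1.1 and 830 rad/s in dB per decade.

In this band the factors already past their corner are: pole at 1.1; net slope = -20 dB/decade.

-20 dB/decade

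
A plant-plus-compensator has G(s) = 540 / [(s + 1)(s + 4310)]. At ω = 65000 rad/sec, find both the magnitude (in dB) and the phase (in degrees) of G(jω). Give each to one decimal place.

|G| = -137.9 dB, ∠G = -176.2°

|j65000 + 1| = √(65000² + 1²) = 6.5e+04
|j65000 + 4310| = √(65000² + 4310²) = 6.514e+04
|G(j65000)| = 540 / (6.5e+04 × 6.514e+04) = 1.2753e-07
20 log₁₀(1.2753e-07) = -137.89 dB
∠(j65000 + 1) = arctan(65000/1) = 90.00°
∠(j65000 + 4310) = arctan(65000/4310) = 86.21°
∠G(j65000) = − (90.00° + 86.21°) = -176.21°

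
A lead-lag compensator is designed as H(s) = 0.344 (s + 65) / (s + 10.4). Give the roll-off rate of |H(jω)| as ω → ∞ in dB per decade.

With 1 zero and 1 pole, the high-frequency asymptotic slope is 20 × (1 − 1) = 0 dB/decade.

0 dB/decade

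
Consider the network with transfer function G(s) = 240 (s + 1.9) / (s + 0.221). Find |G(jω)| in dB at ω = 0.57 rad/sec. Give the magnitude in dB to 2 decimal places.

|j0.57 + 1.9| = √(0.57² + 1.9²) = 1.984
|j0.57 + 0.221| = √(0.57² + 0.221²) = 0.6113
|G(j0.57)| = 240 × 1.984 / 0.6113 = 778.74
20 log₁₀(778.74) = 57.828 dB

57.83 dB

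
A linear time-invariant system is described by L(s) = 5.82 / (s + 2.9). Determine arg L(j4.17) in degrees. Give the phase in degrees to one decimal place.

-55.2°

∠(j4.17 + 2.9) = arctan(4.17/2.9) = 55.18°
∠L(j4.17) = −55.18° = -55.18°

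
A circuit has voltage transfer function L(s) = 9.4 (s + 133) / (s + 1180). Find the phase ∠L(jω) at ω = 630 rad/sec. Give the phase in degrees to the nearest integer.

50°

∠(j630 + 133) = arctan(630/133) = 78.08°
∠(j630 + 1180) = arctan(630/1180) = 28.10°
∠L(j630) = 78.08° − 28.10° = 49.98°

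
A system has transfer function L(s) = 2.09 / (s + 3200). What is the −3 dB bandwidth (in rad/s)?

For a single-pole low-pass, the −3 dB point is at the pole: ω = 3200 rad/s.

3200 rad/s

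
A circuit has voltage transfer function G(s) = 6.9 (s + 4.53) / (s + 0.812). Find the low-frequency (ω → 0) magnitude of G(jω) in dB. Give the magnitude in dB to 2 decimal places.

G(0) = 6.9 × 4.53 / 0.812 = 38.494
20 log₁₀(38.494) = 31.708 dB

31.71 dB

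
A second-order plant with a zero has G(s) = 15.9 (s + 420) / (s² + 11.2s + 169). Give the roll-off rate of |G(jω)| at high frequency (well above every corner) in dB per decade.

With 1 zero and 2 poles, the high-frequency asymptotic slope is 20 × (1 − 2) = -20 dB/decade.

-20 dB/decade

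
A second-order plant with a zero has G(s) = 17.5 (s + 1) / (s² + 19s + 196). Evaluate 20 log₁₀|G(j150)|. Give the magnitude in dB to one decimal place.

-18.7 dB

|j150 + 1| = √(150² + 1²) = 150
|(j150)² + 19(j150) + 196| = |-22304 + j2850| = 2.249e+04
|G(j150)| = 17.5 × 150 / 2.249e+04 = 0.11675
20 log₁₀(0.11675) = -18.66 dB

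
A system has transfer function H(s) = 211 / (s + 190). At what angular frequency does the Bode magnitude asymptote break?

190 rad s⁻¹

The single real pole at s = −190 gives a corner at ω = 190 rad s⁻¹.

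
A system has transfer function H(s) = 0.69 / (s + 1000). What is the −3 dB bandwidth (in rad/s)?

For a single-pole low-pass, the −3 dB point is at the pole: ω = 1000 rad/s.

1000 rad/s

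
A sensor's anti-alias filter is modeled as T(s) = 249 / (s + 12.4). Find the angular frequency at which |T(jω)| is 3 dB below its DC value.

12.4 rad/sec

For a single-pole low-pass, the −3 dB point is at the pole: ω = 12.4 rad/sec.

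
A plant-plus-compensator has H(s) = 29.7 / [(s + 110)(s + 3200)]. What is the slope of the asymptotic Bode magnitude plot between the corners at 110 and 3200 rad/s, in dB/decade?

In this band the factors already past their corner are: pole at 110; net slope = -20 dB/decade.

-20 dB/decade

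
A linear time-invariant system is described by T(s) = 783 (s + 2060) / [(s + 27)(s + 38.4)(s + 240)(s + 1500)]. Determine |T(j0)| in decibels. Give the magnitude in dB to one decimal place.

-47.3 dB

T(0) = 783 × 2060 / (27 × 38.4 × 240 × 1500) = 0.0043215
20 log₁₀(0.0043215) = -47.29 dB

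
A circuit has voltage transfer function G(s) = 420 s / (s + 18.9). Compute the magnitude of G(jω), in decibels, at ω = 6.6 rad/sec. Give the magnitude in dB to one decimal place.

42.8 dB

|j6.6| = 6.6
|j6.6 + 18.9| = √(6.6² + 18.9²) = 20.02
|G(j6.6)| = 420 × 6.6 / 20.02 = 138.47
20 log₁₀(138.47) = 42.83 dB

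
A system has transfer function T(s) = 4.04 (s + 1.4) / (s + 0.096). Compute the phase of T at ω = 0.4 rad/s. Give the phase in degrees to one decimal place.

∠(j0.4 + 1.4) = arctan(0.4/1.4) = 15.95°
∠(j0.4 + 0.096) = arctan(0.4/0.096) = 76.50°
∠T(j0.4) = 15.95° − 76.50° = -60.56°

-60.6°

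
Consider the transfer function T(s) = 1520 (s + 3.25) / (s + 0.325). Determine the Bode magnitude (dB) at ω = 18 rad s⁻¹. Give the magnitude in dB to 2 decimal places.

63.77 dB

|j18 + 3.25| = √(18² + 3.25²) = 18.29
|j18 + 0.325| = √(18² + 0.325²) = 18
|T(j18)| = 1520 × 18.29 / 18 = 1544.3
20 log₁₀(1544.3) = 63.775 dB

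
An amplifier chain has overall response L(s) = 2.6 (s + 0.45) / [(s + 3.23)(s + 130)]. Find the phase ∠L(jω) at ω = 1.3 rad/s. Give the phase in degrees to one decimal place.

48.4°

∠(j1.3 + 0.45) = arctan(1.3/0.45) = 70.91°
∠(j1.3 + 3.23) = arctan(1.3/3.23) = 21.92°
∠(j1.3 + 130) = arctan(1.3/130) = 0.57°
∠L(j1.3) = 70.91° − (21.92° + 0.57°) = 48.41°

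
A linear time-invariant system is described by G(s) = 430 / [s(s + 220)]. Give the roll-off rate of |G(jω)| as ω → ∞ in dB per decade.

With 0 zeros and 2 poles, the high-frequency asymptotic slope is 20 × (0 − 2) = -40 dB/decade.

-40 dB/decade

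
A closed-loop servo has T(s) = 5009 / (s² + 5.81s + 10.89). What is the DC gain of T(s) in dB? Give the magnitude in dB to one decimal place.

T(0) = 5009 / 10.89 = 459.96
20 log₁₀(459.96) = 53.25 dB

53.3 dB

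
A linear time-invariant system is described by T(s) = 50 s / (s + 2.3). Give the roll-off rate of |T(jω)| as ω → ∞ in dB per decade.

0 dB/decade

With 1 zero and 1 pole, the high-frequency asymptotic slope is 20 × (1 − 1) = 0 dB/decade.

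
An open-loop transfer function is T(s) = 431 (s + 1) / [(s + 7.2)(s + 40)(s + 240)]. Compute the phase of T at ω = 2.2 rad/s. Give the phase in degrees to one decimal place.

∠(j2.2 + 1) = arctan(2.2/1) = 65.56°
∠(j2.2 + 7.2) = arctan(2.2/7.2) = 16.99°
∠(j2.2 + 40) = arctan(2.2/40) = 3.15°
∠(j2.2 + 240) = arctan(2.2/240) = 0.53°
∠T(j2.2) = 65.56° − (16.99° + 3.15° + 0.53°) = 44.89°

44.9°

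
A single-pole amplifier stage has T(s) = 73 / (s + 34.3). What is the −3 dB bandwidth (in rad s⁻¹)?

For a single-pole low-pass, the −3 dB point is at the pole: ω = 34.3 rad s⁻¹.

34.3 rad s⁻¹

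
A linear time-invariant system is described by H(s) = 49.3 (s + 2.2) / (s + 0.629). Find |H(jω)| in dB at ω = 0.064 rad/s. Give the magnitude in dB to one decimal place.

|j0.064 + 2.2| = √(0.064² + 2.2²) = 2.201
|j0.064 + 0.629| = √(0.064² + 0.629²) = 0.6322
|H(j0.064)| = 49.3 × 2.201 / 0.6322 = 171.62
20 log₁₀(171.62) = 44.69 dB

44.7 dB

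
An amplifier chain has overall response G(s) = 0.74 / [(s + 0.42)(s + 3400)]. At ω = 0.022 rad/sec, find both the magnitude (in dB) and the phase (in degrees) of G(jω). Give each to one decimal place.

|j0.022 + 0.42| = √(0.022² + 0.42²) = 0.4206
|j0.022 + 3400| = √(0.022² + 3400²) = 3400
|G(j0.022)| = 0.74 / (0.4206 × 3400) = 0.0005175
20 log₁₀(0.0005175) = -65.72 dB
∠(j0.022 + 0.42) = arctan(0.022/0.42) = 3.00°
∠(j0.022 + 3400) = arctan(0.022/3400) = 0.00°
∠G(j0.022) = − (3.00° + 0.00°) = -3.00°

|G| = -65.7 dB, ∠G = -3.0 deg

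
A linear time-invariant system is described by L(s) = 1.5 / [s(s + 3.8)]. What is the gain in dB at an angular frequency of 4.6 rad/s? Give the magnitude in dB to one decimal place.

|j4.6 + 3.8| = √(4.6² + 3.8²) = 5.967
|j4.6| = 4.6
|L(j4.6)| = 1.5 / (5.967 × 4.6) = 0.054652
20 log₁₀(0.054652) = -25.25 dB

-25.2 dB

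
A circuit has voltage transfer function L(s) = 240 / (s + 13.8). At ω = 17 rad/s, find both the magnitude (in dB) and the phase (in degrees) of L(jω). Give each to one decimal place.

|L| = 20.8 dB, ∠L = -50.9°

|j17 + 13.8| = √(17² + 13.8²) = 21.9
|L(j17)| = 240 / 21.9 = 10.961
20 log₁₀(10.961) = 20.80 dB
∠(j17 + 13.8) = arctan(17/13.8) = 50.93°
∠L(j17) = −50.93° = -50.93°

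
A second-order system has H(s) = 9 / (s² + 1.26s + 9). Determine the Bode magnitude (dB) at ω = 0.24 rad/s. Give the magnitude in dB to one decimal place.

|(j0.24)² + 1.26(j0.24) + 9| = |8.9424 + j0.3024| = 8.948
|H(j0.24)| = 9 / 8.948 = 1.0059
20 log₁₀(1.0059) = 0.05 dB

0.1 dB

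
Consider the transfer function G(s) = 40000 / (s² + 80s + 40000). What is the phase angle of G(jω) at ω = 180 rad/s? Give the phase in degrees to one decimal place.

-62.2 deg

∠[(j180)² + 80(j180) + 40000] = ∠[7600 + j14400] = 62.18°
∠G(j180) = −62.18° = -62.18°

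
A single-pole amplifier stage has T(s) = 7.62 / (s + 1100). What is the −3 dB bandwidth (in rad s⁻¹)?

1100 rad s⁻¹

For a single-pole low-pass, the −3 dB point is at the pole: ω = 1100 rad s⁻¹.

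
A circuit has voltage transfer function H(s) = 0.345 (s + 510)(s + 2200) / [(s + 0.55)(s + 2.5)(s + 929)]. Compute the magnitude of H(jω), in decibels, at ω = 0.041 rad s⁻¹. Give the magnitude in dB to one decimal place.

49.6 dB

|j0.041 + 510| = √(0.041² + 510²) = 510
|j0.041 + 2200| = √(0.041² + 2200²) = 2200
|j0.041 + 0.55| = √(0.041² + 0.55²) = 0.5515
|j0.041 + 2.5| = √(0.041² + 2.5²) = 2.5
|j0.041 + 929| = √(0.041² + 929²) = 929
|H(j0.041)| = 0.345 × 510 × 2200 / (0.5515 × 2.5 × 929) = 302.16
20 log₁₀(302.16) = 49.60 dB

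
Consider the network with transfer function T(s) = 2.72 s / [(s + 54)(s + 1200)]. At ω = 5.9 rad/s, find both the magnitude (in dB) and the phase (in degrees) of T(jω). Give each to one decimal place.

|T| = -72.2 dB, ∠T = 83.5°

|j5.9| = 5.9
|j5.9 + 54| = √(5.9² + 54²) = 54.32
|j5.9 + 1200| = √(5.9² + 1200²) = 1200
|T(j5.9)| = 2.72 × 5.9 / (54.32 × 1200) = 0.00024619
20 log₁₀(0.00024619) = -72.17 dB
∠(j5.9) = 90.00°
∠(j5.9 + 54) = arctan(5.9/54) = 6.24°
∠(j5.9 + 1200) = arctan(5.9/1200) = 0.28°
∠T(j5.9) = 90.00° − (6.24° + 0.28°) = 83.48°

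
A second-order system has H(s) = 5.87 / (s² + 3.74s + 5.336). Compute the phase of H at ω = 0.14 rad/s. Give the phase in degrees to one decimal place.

∠[(j0.14)² + 3.74(j0.14) + 5.336] = ∠[5.3164 + j0.5236] = 5.62°
∠H(j0.14) = −5.62° = -5.62°

-5.6 deg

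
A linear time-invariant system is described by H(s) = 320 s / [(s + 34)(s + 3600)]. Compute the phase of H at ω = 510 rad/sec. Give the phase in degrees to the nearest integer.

-4°

∠(j510) = 90.00°
∠(j510 + 34) = arctan(510/34) = 86.19°
∠(j510 + 3600) = arctan(510/3600) = 8.06°
∠H(j510) = 90.00° − (86.19° + 8.06°) = -4.25°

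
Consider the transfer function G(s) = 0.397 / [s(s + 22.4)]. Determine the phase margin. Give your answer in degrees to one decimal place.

90.0°

Gain crossover: |G(jω)| = 1 at ω ≈ 0.0177 rad s⁻¹.
∠G(j0.0177) = −90° − arctan(0.0177/22.4) ≈ -90.05°
PM = 180° + (-90.05°) = 89.95°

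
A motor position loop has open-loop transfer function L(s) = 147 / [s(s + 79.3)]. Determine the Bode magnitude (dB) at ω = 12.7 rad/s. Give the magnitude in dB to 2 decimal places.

|j12.7 + 79.3| = √(12.7² + 79.3²) = 80.31
|j12.7| = 12.7
|L(j12.7)| = 147 / (80.31 × 12.7) = 0.14413
20 log₁₀(0.14413) = -16.825 dB

-16.83 dB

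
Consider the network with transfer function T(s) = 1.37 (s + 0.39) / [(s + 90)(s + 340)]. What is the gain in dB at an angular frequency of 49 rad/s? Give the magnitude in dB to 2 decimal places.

|j49 + 0.39| = √(49² + 0.39²) = 49
|j49 + 90| = √(49² + 90²) = 102.5
|j49 + 340| = √(49² + 340²) = 343.5
|T(j49)| = 1.37 × 49 / (102.5 × 343.5) = 0.0019071
20 log₁₀(0.0019071) = -54.393 dB

-54.39 dB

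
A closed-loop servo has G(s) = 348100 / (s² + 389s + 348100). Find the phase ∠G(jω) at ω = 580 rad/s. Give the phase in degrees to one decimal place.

∠[(j580)² + 389(j580) + 348100] = ∠[11700 + j2.2562e+05] = 87.03°
∠G(j580) = −87.03° = -87.03°

-87.0 deg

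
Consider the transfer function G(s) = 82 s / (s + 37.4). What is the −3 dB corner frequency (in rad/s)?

37.4 rad/s

For a single-pole high-pass, the −3 dB point is at the pole: ω = 37.4 rad/s.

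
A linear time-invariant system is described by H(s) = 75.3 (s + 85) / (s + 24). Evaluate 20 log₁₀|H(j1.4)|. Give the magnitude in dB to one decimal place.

|j1.4 + 85| = √(1.4² + 85²) = 85.01
|j1.4 + 24| = √(1.4² + 24²) = 24.04
|H(j1.4)| = 75.3 × 85.01 / 24.04 = 266.27
20 log₁₀(266.27) = 48.51 dB

48.5 dB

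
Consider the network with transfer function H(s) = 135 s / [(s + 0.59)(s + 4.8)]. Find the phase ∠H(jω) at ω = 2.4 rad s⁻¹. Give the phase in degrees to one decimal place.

-12.8°

∠(j2.4) = 90.00°
∠(j2.4 + 0.59) = arctan(2.4/0.59) = 76.19°
∠(j2.4 + 4.8) = arctan(2.4/4.8) = 26.57°
∠H(j2.4) = 90.00° − (76.19° + 26.57°) = -12.75°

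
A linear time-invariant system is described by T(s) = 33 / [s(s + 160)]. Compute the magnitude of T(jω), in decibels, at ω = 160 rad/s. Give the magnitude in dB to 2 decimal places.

-60.80 dB

|j160 + 160| = √(160² + 160²) = 226.3
|j160| = 160
|T(j160)| = 33 / (226.3 × 160) = 0.0009115
20 log₁₀(0.0009115) = -60.805 dB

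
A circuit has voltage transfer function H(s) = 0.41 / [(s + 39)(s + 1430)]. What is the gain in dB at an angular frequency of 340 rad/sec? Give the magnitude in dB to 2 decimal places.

-121.78 dB

|j340 + 39| = √(340² + 39²) = 342.2
|j340 + 1430| = √(340² + 1430²) = 1470
|H(j340)| = 0.41 / (342.2 × 1470) = 8.1506e-07
20 log₁₀(8.1506e-07) = -121.776 dB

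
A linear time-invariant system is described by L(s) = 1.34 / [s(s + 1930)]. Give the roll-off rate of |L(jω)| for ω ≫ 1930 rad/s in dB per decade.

With 0 zeros and 2 poles, the high-frequency asymptotic slope is 20 × (0 − 2) = -40 dB/decade.

-40 dB/decade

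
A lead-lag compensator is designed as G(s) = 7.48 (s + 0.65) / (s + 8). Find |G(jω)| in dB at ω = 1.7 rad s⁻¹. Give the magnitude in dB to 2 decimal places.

4.43 dB

|j1.7 + 0.65| = √(1.7² + 0.65²) = 1.82
|j1.7 + 8| = √(1.7² + 8²) = 8.179
|G(j1.7)| = 7.48 × 1.82 / 8.179 = 1.6646
20 log₁₀(1.6646) = 4.426 dB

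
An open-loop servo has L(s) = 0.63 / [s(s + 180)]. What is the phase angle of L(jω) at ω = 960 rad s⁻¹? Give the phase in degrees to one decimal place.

∠(j960 + 180) = arctan(960/180) = 79.38°
∠(j960) = 90.00°
∠L(j960) = − (79.38° + 90.00°) = -169.38°

-169.4°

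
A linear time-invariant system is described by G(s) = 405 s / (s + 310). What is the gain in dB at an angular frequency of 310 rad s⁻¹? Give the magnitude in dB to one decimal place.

|j310| = 310
|j310 + 310| = √(310² + 310²) = 438.4
|G(j310)| = 405 × 310 / 438.4 = 286.38
20 log₁₀(286.38) = 49.14 dB

49.1 dB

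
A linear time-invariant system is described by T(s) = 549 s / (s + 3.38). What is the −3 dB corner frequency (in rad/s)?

For a single-pole high-pass, the −3 dB point is at the pole: ω = 3.38 rad/s.

3.38 rad/s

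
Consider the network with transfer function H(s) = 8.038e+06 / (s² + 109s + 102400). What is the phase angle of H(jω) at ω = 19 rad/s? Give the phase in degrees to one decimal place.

-1.2°

∠[(j19)² + 109(j19) + 102400] = ∠[1.0204e+05 + j2071] = 1.16°
∠H(j19) = −1.16° = -1.16°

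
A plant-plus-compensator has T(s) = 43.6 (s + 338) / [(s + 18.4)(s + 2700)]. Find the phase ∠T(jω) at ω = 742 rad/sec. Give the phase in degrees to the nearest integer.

∠(j742 + 338) = arctan(742/338) = 65.51°
∠(j742 + 18.4) = arctan(742/18.4) = 88.58°
∠(j742 + 2700) = arctan(742/2700) = 15.37°
∠T(j742) = 65.51° − (88.58° + 15.37°) = -38.44°

-38°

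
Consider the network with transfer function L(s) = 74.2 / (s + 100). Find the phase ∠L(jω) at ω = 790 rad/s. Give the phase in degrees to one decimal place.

-82.8°

∠(j790 + 100) = arctan(790/100) = 82.79°
∠L(j790) = −82.79° = -82.79°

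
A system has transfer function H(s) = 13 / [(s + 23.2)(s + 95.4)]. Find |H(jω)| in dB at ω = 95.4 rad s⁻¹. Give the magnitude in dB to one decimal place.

|j95.4 + 23.2| = √(95.4² + 23.2²) = 98.18
|j95.4 + 95.4| = √(95.4² + 95.4²) = 134.9
|H(j95.4)| = 13 / (98.18 × 134.9) = 0.00098142
20 log₁₀(0.00098142) = -60.16 dB

-60.2 dB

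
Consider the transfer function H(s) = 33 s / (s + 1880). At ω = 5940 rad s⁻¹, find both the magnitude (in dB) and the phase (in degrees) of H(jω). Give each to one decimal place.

|j5940| = 5940
|j5940 + 1880| = √(5940² + 1880²) = 6230
|H(j5940)| = 33 × 5940 / 6230 = 31.462
20 log₁₀(31.462) = 29.96 dB
∠(j5940) = 90.00°
∠(j5940 + 1880) = arctan(5940/1880) = 72.44°
∠H(j5940) = 90.00° − 72.44° = 17.56°

|H| = 30.0 dB, ∠H = 17.6°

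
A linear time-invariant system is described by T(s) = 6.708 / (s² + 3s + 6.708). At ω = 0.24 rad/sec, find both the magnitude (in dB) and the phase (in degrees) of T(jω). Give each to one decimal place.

|T| = 0.0 dB, ∠T = -6.2 deg

|(j0.24)² + 3(j0.24) + 6.708| = |6.6504 + j0.72| = 6.689
|T(j0.24)| = 6.708 / 6.689 = 1.0028
20 log₁₀(1.0028) = 0.02 dB
∠[(j0.24)² + 3(j0.24) + 6.708] = ∠[6.6504 + j0.72] = 6.18°
∠T(j0.24) = −6.18° = -6.18°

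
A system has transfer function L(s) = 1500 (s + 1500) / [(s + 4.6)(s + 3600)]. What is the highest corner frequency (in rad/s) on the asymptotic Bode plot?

3600 rad/s

Break frequencies occur at each pole and zero magnitude: 4.6 rad/s, 1500 rad/s, 3600 rad/s.
The highest is 3600 rad/s.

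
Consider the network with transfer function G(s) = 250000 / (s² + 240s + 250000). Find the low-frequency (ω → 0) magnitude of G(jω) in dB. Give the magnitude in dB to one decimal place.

0.0 dB

G(0) = 250000 / 250000 = 1
20 log₁₀(1) = 0.00 dB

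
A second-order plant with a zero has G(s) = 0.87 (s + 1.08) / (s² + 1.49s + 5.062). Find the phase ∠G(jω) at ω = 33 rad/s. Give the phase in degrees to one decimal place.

∠(j33 + 1.08) = arctan(33/1.08) = 88.13°
∠[(j33)² + 1.49(j33) + 5.062] = ∠[-1083.9 + j49.17] = 177.40°
∠G(j33) = 88.13° − 177.40° = -89.28°

-89.3°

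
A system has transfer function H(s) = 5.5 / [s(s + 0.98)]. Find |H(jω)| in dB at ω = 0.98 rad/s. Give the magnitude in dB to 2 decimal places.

12.15 dB

|j0.98 + 0.98| = √(0.98² + 0.98²) = 1.386
|j0.98| = 0.98
|H(j0.98)| = 5.5 / (1.386 × 0.98) = 4.0494
20 log₁₀(4.0494) = 12.148 dB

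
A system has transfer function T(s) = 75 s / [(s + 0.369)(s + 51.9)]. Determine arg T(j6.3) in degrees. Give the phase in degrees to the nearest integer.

∠(j6.3) = 90.00°
∠(j6.3 + 0.369) = arctan(6.3/0.369) = 86.65°
∠(j6.3 + 51.9) = arctan(6.3/51.9) = 6.92°
∠T(j6.3) = 90.00° − (86.65° + 6.92°) = -3.57°

-4°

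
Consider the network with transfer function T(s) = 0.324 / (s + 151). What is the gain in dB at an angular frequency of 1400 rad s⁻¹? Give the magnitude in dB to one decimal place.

|j1400 + 151| = √(1400² + 151²) = 1408
|T(j1400)| = 0.324 / 1408 = 0.00023009
20 log₁₀(0.00023009) = -72.76 dB

-72.8 dB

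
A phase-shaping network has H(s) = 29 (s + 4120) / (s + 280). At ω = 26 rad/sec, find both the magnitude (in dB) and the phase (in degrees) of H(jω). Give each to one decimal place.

|j26 + 4120| = √(26² + 4120²) = 4120
|j26 + 280| = √(26² + 280²) = 281.2
|H(j26)| = 29 × 4120 / 281.2 = 424.89
20 log₁₀(424.89) = 52.57 dB
∠(j26 + 4120) = arctan(26/4120) = 0.36°
∠(j26 + 280) = arctan(26/280) = 5.31°
∠H(j26) = 0.36° − 5.31° = -4.94°

|H| = 52.6 dB, ∠H = -4.9°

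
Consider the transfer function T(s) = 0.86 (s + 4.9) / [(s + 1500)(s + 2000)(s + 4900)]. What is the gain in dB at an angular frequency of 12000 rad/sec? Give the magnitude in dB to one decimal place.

-165.3 dB

|j12000 + 4.9| = √(12000² + 4.9²) = 1.2e+04
|j12000 + 1500| = √(12000² + 1500²) = 1.209e+04
|j12000 + 2000| = √(12000² + 2000²) = 1.217e+04
|j12000 + 4900| = √(12000² + 4900²) = 1.296e+04
|T(j12000)| = 0.86 × 1.2e+04 / (1.209e+04 × 1.217e+04 × 1.296e+04) = 5.4117e-09
20 log₁₀(5.4117e-09) = -165.33 dB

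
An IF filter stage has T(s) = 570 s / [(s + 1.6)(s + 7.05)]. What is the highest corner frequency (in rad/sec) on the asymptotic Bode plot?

7.05 rad/sec

Break frequencies occur at each pole and zero magnitude: 1.6 rad/sec, 7.05 rad/sec.
The highest is 7.05 rad/sec.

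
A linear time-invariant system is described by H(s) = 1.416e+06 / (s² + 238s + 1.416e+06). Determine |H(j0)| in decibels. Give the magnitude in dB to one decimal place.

0.0 dB

H(0) = 1.416e+06 / 1.416e+06 = 1
20 log₁₀(1) = 0.00 dB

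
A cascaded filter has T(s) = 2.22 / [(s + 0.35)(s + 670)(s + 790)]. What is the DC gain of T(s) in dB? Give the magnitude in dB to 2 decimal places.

-98.43 dB

T(0) = 2.22 / (0.35 × 670 × 790) = 1.1983e-05
20 log₁₀(1.1983e-05) = -98.428 dB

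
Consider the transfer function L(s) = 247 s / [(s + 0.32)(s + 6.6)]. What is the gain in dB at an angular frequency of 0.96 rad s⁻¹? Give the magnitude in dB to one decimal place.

30.9 dB

|j0.96| = 0.96
|j0.96 + 0.32| = √(0.96² + 0.32²) = 1.012
|j0.96 + 6.6| = √(0.96² + 6.6²) = 6.669
|L(j0.96)| = 247 × 0.96 / (1.012 × 6.669) = 35.134
20 log₁₀(35.134) = 30.91 dB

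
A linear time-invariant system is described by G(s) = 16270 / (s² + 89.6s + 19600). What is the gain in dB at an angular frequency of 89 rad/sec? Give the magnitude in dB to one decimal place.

1.2 dB

|(j89)² + 89.6(j89) + 19600| = |11679 + j7974.4| = 1.414e+04
|G(j89)| = 16270 / 1.414e+04 = 1.1505
20 log₁₀(1.1505) = 1.22 dB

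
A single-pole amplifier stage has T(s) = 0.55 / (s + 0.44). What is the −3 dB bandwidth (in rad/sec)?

For a single-pole low-pass, the −3 dB point is at the pole: ω = 0.44 rad/sec.

0.44 rad/sec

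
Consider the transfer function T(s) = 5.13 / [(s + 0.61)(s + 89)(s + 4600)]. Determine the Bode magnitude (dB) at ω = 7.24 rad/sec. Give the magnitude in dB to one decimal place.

-115.3 dB

|j7.24 + 0.61| = √(7.24² + 0.61²) = 7.266
|j7.24 + 89| = √(7.24² + 89²) = 89.29
|j7.24 + 4600| = √(7.24² + 4600²) = 4600
|T(j7.24)| = 5.13 / (7.266 × 89.29 × 4600) = 1.7189e-06
20 log₁₀(1.7189e-06) = -115.29 dB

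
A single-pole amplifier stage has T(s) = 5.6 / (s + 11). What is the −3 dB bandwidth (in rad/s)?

For a single-pole low-pass, the −3 dB point is at the pole: ω = 11 rad/s.

11 rad/s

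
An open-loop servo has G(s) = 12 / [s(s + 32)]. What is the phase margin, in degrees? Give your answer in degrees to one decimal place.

89.3°

Gain crossover: |G(jω)| = 1 at ω ≈ 0.375 rad/s.
∠G(j0.375) = −90° − arctan(0.375/32) ≈ -90.67°
PM = 180° + (-90.67°) = 89.33°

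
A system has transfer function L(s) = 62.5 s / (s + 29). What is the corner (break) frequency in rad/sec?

29 rad/sec

The single real pole at s = −29 gives a corner at ω = 29 rad/sec.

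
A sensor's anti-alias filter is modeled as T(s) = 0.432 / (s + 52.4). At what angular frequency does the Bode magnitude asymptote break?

52.4 rad/s

The single real pole at s = −52.4 gives a corner at ω = 52.4 rad/s.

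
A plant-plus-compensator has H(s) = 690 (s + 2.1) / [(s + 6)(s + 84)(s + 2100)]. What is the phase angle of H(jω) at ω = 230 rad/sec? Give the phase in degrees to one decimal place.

-75.2 deg

∠(j230 + 2.1) = arctan(230/2.1) = 89.48°
∠(j230 + 6) = arctan(230/6) = 88.51°
∠(j230 + 84) = arctan(230/84) = 69.94°
∠(j230 + 2100) = arctan(230/2100) = 6.25°
∠H(j230) = 89.48° − (88.51° + 69.94° + 6.25°) = -75.22°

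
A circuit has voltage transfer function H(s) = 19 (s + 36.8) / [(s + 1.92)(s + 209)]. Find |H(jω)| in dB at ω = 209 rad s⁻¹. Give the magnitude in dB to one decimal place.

|j209 + 36.8| = √(209² + 36.8²) = 212.2
|j209 + 1.92| = √(209² + 1.92²) = 209
|j209 + 209| = √(209² + 209²) = 295.6
|H(j209)| = 19 × 212.2 / (209 × 295.6) = 0.065269
20 log₁₀(0.065269) = -23.71 dB

-23.7 dB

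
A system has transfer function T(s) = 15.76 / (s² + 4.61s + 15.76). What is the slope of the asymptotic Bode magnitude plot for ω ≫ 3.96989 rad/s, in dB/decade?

-40 dB/decade

With 0 zeros and 2 poles, the high-frequency asymptotic slope is 20 × (0 − 2) = -40 dB/decade.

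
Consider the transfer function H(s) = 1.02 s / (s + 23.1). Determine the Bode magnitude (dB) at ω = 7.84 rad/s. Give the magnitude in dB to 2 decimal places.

-9.69 dB

|j7.84| = 7.84
|j7.84 + 23.1| = √(7.84² + 23.1²) = 24.39
|H(j7.84)| = 1.02 × 7.84 / 24.39 = 0.32782
20 log₁₀(0.32782) = -9.687 dB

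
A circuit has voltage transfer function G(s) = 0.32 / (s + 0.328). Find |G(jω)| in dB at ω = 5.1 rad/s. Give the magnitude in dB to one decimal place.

-24.1 dB

|j5.1 + 0.328| = √(5.1² + 0.328²) = 5.111
|G(j5.1)| = 0.32 / 5.111 = 0.062616
20 log₁₀(0.062616) = -24.07 dB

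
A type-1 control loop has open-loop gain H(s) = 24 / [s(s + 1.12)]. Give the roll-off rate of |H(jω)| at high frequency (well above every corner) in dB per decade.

-40 dB/decade

With 0 zeros and 2 poles, the high-frequency asymptotic slope is 20 × (0 − 2) = -40 dB/decade.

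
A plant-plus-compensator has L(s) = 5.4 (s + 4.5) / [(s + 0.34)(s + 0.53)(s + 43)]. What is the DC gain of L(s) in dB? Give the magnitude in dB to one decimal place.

9.9 dB

L(0) = 5.4 × 4.5 / (0.34 × 0.53 × 43) = 3.1361
20 log₁₀(3.1361) = 9.93 dB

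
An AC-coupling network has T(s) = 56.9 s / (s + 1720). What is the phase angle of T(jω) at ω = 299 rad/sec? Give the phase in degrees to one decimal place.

80.1°

∠(j299) = 90.00°
∠(j299 + 1720) = arctan(299/1720) = 9.86°
∠T(j299) = 90.00° − 9.86° = 80.14°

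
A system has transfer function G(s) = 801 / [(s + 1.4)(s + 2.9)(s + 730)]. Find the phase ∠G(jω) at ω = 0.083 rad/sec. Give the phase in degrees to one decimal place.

-5.0°

∠(j0.083 + 1.4) = arctan(0.083/1.4) = 3.39°
∠(j0.083 + 2.9) = arctan(0.083/2.9) = 1.64°
∠(j0.083 + 730) = arctan(0.083/730) = 0.01°
∠G(j0.083) = − (3.39° + 1.64° + 0.01°) = -5.04°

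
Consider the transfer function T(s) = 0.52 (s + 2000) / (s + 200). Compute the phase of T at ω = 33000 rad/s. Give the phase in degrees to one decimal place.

∠(j33000 + 2000) = arctan(33000/2000) = 86.53°
∠(j33000 + 200) = arctan(33000/200) = 89.65°
∠T(j33000) = 86.53° − 89.65° = -3.12°

-3.1°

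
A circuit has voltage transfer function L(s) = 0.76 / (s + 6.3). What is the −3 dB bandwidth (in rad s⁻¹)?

6.3 rad s⁻¹

For a single-pole low-pass, the −3 dB point is at the pole: ω = 6.3 rad s⁻¹.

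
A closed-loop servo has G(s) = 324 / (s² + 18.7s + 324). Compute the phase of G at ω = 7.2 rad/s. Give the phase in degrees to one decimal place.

-26.3°

∠[(j7.2)² + 18.7(j7.2) + 324] = ∠[272.16 + j134.64] = 26.32°
∠G(j7.2) = −26.32° = -26.32°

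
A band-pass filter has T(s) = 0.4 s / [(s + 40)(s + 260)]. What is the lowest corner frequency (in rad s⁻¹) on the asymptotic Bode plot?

Break frequencies occur at each pole and zero magnitude: 40 rad s⁻¹, 260 rad s⁻¹.
The lowest is 40 rad s⁻¹.

40 rad s⁻¹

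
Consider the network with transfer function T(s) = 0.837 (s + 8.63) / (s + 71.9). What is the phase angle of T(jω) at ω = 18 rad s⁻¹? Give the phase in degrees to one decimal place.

∠(j18 + 8.63) = arctan(18/8.63) = 64.38°
∠(j18 + 71.9) = arctan(18/71.9) = 14.05°
∠T(j18) = 64.38° − 14.05° = 50.33°

50.3°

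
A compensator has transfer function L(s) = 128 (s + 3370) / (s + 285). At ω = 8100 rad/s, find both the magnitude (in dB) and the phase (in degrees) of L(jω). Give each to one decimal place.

|j8100 + 3370| = √(8100² + 3370²) = 8773
|j8100 + 285| = √(8100² + 285²) = 8105
|L(j8100)| = 128 × 8773 / 8105 = 138.55
20 log₁₀(138.55) = 42.83 dB
∠(j8100 + 3370) = arctan(8100/3370) = 67.41°
∠(j8100 + 285) = arctan(8100/285) = 87.98°
∠L(j8100) = 67.41° − 87.98° = -20.57°

|L| = 42.8 dB, ∠L = -20.6 deg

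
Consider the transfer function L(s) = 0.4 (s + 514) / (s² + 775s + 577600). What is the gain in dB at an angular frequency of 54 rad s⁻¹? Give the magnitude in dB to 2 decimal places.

-68.90 dB

|j54 + 514| = √(54² + 514²) = 516.8
|(j54)² + 775(j54) + 577600| = |5.7468e+05 + j41850| = 5.762e+05
|L(j54)| = 0.4 × 516.8 / 5.762e+05 = 0.00035878
20 log₁₀(0.00035878) = -68.903 dB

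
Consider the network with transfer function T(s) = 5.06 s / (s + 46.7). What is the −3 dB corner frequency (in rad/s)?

For a single-pole high-pass, the −3 dB point is at the pole: ω = 46.7 rad/s.

46.7 rad/s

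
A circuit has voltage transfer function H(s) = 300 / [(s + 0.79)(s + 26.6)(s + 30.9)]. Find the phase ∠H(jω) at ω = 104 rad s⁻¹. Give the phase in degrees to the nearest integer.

-239°

∠(j104 + 0.79) = arctan(104/0.79) = 89.56°
∠(j104 + 26.6) = arctan(104/26.6) = 75.65°
∠(j104 + 30.9) = arctan(104/30.9) = 73.45°
∠H(j104) = − (89.56° + 75.65° + 73.45°) = -238.67°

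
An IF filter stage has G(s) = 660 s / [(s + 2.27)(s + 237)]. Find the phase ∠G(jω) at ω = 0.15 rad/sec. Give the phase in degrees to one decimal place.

∠(j0.15) = 90.00°
∠(j0.15 + 2.27) = arctan(0.15/2.27) = 3.78°
∠(j0.15 + 237) = arctan(0.15/237) = 0.04°
∠G(j0.15) = 90.00° − (3.78° + 0.04°) = 86.18°

86.2°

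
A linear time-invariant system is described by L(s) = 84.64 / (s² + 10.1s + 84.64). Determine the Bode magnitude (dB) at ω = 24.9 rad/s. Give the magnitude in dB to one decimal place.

-16.9 dB

|(j24.9)² + 10.1(j24.9) + 84.64| = |-535.37 + j251.49| = 591.5
|L(j24.9)| = 84.64 / 591.5 = 0.14309
20 log₁₀(0.14309) = -16.89 dB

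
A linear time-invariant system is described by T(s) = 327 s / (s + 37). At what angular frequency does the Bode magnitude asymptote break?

37 rad/s

The single real pole at s = −37 gives a corner at ω = 37 rad/s.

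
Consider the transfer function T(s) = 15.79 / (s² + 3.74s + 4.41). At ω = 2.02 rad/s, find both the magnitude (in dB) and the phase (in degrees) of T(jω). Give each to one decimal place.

|(j2.02)² + 3.74(j2.02) + 4.41| = |0.3296 + j7.5548| = 7.562
|T(j2.02)| = 15.79 / 7.562 = 2.0881
20 log₁₀(2.0881) = 6.39 dB
∠[(j2.02)² + 3.74(j2.02) + 4.41] = ∠[0.3296 + j7.5548] = 87.50°
∠T(j2.02) = −87.50° = -87.50°

|T| = 6.4 dB, ∠T = -87.5°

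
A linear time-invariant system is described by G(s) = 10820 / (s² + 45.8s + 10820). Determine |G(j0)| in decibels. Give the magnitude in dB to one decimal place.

0.0 dB

G(0) = 10820 / 10820 = 1
20 log₁₀(1) = 0.00 dB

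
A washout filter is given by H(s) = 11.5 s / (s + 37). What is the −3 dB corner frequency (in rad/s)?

For a single-pole high-pass, the −3 dB point is at the pole: ω = 37 rad/s.

37 rad/s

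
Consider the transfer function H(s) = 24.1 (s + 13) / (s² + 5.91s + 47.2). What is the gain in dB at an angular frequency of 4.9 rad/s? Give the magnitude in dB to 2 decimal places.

|j4.9 + 13| = √(4.9² + 13²) = 13.89
|(j4.9)² + 5.91(j4.9) + 47.2| = |23.19 + j28.959| = 37.1
|H(j4.9)| = 24.1 × 13.89 / 37.1 = 9.0247
20 log₁₀(9.0247) = 19.109 dB

19.11 dB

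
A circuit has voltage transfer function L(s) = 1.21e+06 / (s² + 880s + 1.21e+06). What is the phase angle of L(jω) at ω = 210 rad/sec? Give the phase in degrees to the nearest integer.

-9°

∠[(j210)² + 880(j210) + 1.21e+06] = ∠[1.1659e+06 + j1.848e+05] = 9.01°
∠L(j210) = −9.01° = -9.01°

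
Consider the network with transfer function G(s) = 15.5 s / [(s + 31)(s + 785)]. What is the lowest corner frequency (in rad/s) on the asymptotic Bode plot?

Break frequencies occur at each pole and zero magnitude: 31 rad/s, 785 rad/s.
The lowest is 31 rad/s.

31 rad/s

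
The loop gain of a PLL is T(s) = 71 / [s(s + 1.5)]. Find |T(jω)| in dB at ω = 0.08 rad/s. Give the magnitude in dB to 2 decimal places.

55.43 dB

|j0.08 + 1.5| = √(0.08² + 1.5²) = 1.502
|j0.08| = 0.08
|T(j0.08)| = 71 / (1.502 × 0.08) = 590.83
20 log₁₀(590.83) = 55.429 dB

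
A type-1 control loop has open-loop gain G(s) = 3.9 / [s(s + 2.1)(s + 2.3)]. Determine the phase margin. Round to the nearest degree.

Gain crossover: |G(jω)| = 1 at ω ≈ 0.727 rad/s.
∠G(j0.727) = −90° − arctan(0.727/2.1) − arctan(0.727/2.3) ≈ -126.66°
PM = 180° + (-126.66°) = 53.34°

53°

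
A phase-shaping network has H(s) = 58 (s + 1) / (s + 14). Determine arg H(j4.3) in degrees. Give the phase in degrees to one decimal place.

59.8°

∠(j4.3 + 1) = arctan(4.3/1) = 76.91°
∠(j4.3 + 14) = arctan(4.3/14) = 17.07°
∠H(j4.3) = 76.91° − 17.07° = 59.83°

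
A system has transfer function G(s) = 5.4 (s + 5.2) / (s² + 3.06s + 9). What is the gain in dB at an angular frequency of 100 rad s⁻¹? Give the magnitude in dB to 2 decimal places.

|j100 + 5.2| = √(100² + 5.2²) = 100.1
|(j100)² + 3.06(j100) + 9| = |-9991 + j306| = 9996
|G(j100)| = 5.4 × 100.1 / 9996 = 0.054096
20 log₁₀(0.054096) = -25.337 dB

-25.34 dB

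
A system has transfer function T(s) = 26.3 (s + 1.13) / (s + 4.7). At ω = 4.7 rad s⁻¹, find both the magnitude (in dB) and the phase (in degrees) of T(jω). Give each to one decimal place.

|T| = 25.6 dB, ∠T = 31.5 deg

|j4.7 + 1.13| = √(4.7² + 1.13²) = 4.834
|j4.7 + 4.7| = √(4.7² + 4.7²) = 6.647
|T(j4.7)| = 26.3 × 4.834 / 6.647 = 19.127
20 log₁₀(19.127) = 25.63 dB
∠(j4.7 + 1.13) = arctan(4.7/1.13) = 76.48°
∠(j4.7 + 4.7) = arctan(4.7/4.7) = 45.00°
∠T(j4.7) = 76.48° − 45.00° = 31.48°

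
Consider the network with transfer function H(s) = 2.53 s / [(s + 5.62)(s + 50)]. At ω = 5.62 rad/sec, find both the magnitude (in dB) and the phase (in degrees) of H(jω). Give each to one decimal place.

|j5.62| = 5.62
|j5.62 + 5.62| = √(5.62² + 5.62²) = 7.948
|j5.62 + 50| = √(5.62² + 50²) = 50.31
|H(j5.62)| = 2.53 × 5.62 / (7.948 × 50.31) = 0.035556
20 log₁₀(0.035556) = -28.98 dB
∠(j5.62) = 90.00°
∠(j5.62 + 5.62) = arctan(5.62/5.62) = 45.00°
∠(j5.62 + 50) = arctan(5.62/50) = 6.41°
∠H(j5.62) = 90.00° − (45.00° + 6.41°) = 38.59°

|H| = -29.0 dB, ∠H = 38.6 deg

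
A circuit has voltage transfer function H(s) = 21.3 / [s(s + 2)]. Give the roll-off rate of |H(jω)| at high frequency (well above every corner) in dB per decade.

With 0 zeros and 2 poles, the high-frequency asymptotic slope is 20 × (0 − 2) = -40 dB/decade.

-40 dB/decade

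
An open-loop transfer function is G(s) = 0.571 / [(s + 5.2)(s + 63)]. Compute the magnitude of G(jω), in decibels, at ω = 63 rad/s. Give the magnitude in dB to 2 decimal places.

|j63 + 5.2| = √(63² + 5.2²) = 63.21
|j63 + 63| = √(63² + 63²) = 89.1
|G(j63)| = 0.571 / (63.21 × 89.1) = 0.00010138
20 log₁₀(0.00010138) = -79.881 dB

-79.88 dB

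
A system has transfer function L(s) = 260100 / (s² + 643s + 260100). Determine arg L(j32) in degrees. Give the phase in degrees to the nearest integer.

∠[(j32)² + 643(j32) + 260100] = ∠[2.5908e+05 + j20576] = 4.54°
∠L(j32) = −4.54° = -4.54°

-5°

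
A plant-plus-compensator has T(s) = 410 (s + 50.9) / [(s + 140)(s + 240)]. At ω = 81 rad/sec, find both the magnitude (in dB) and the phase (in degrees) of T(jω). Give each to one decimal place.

|T| = -0.4 dB, ∠T = 9.2°

|j81 + 50.9| = √(81² + 50.9²) = 95.67
|j81 + 140| = √(81² + 140²) = 161.7
|j81 + 240| = √(81² + 240²) = 253.3
|T(j81)| = 410 × 95.67 / (161.7 × 253.3) = 0.95736
20 log₁₀(0.95736) = -0.38 dB
∠(j81 + 50.9) = arctan(81/50.9) = 57.85°
∠(j81 + 140) = arctan(81/140) = 30.05°
∠(j81 + 240) = arctan(81/240) = 18.65°
∠T(j81) = 57.85° − (30.05° + 18.65°) = 9.15°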